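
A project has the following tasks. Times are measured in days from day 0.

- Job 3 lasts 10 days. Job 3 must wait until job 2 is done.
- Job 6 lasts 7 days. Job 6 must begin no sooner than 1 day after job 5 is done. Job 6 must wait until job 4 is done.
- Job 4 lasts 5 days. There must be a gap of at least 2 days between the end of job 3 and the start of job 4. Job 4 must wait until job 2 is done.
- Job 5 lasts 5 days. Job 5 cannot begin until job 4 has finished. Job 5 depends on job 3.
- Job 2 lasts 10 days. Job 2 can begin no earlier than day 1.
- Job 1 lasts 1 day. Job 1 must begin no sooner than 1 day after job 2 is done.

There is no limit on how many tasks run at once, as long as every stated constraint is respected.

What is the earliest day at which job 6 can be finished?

After its own release at day 1, job 2 can start at day 1 and finishes at day 11.
Job 3 cannot begin until job 2 (finishes day 11). It runs from day 11 to 11 + 10 = day 21.
For job 4: job 3 (finishes day 21, plus 2-day gap → day 23); job 2 (finishes day 11). Taking the maximum gives a start of day 23, and it finishes at 23 + 5 = day 28.
Job 5 has to wait for job 4 (finishes day 28); job 3 (finishes day 21). The latest of these is day 28, so job 5 runs day 28 to 28 + 5 = day 33.
Job 6 cannot start until job 5 (finishes day 33, plus 1-day gap → day 34); job 4 (finishes day 28). The controlling bound is day 34, so job 6 finishes at 34 + 7 = day 41.

41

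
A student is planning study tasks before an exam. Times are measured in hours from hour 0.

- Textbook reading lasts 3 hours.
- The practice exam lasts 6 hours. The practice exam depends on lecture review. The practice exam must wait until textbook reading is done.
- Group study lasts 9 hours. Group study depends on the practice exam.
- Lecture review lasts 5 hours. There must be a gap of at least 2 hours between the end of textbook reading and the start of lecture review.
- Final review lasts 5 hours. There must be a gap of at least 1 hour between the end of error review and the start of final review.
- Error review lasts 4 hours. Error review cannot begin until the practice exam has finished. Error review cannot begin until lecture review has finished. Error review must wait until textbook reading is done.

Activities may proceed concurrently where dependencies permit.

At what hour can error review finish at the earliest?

20

Nothing blocks textbook reading, so it runs from hour 0 to hour 3.
After textbook reading (finishes hour 3, plus 2-hour gap → hour 5), lecture review can start at hour 5 and finishes at hour 10.
The practice exam cannot start until lecture review (finishes hour 10); textbook reading (finishes hour 3). The controlling bound is hour 10, so the practice exam finishes at 10 + 6 = hour 16.
Error review has to wait for the practice exam (finishes hour 16); lecture review (finishes hour 10); textbook reading (finishes hour 3). The latest of these is hour 16, so error review runs hour 16 to 16 + 4 = hour 20.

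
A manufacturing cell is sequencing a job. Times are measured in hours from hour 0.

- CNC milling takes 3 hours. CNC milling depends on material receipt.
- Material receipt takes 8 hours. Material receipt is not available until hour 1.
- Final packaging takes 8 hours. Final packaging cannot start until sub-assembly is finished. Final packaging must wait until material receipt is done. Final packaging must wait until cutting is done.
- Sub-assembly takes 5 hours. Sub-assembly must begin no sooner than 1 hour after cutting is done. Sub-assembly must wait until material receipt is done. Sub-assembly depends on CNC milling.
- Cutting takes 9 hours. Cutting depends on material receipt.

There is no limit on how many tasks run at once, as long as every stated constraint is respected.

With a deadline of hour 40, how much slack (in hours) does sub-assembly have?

After its own release at hour 1, material receipt can start at hour 1 and finishes at hour 9.
CNC milling cannot begin until material receipt (finishes hour 9). It runs from hour 9 to 9 + 3 = hour 12.
Cutting waits on material receipt (finishes hour 9), so it starts at hour 9 and finishes at 9 + 9 = hour 18.
Sub-assembly has to wait for cutting (finishes hour 18, plus 1-hour gap → hour 19); material receipt (finishes hour 9); CNC milling (finishes hour 12). The latest of these is hour 19, so sub-assembly runs hour 19 to 19 + 5 = hour 24.

Working backward from the deadline:
To finish by hour 40, final packaging (duration 8) must start no later than hour 32.
Sub-assembly feeds into final packaging (must start by hour 32); so sub-assembly must finish by hour 32 and therefore start by hour 27.
So sub-assembly can start as early as hour 19 and as late as hour 27, giving 27 − 19 = 8 hours of slack.

8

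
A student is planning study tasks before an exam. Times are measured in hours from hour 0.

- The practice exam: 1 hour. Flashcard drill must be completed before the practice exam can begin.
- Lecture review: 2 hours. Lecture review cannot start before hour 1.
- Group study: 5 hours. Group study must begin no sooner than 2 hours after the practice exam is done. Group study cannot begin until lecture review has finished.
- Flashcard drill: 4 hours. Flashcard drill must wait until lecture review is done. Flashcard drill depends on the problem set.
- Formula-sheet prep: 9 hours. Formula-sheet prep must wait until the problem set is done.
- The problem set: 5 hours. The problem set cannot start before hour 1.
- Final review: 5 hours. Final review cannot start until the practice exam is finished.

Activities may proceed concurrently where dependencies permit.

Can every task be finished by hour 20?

Yes

The problem set cannot begin until its own release at hour 1. It runs from hour 1 to 1 + 5 = hour 6.
Formula-sheet prep cannot begin until the problem set (finishes hour 6). It runs from hour 6 to 6 + 9 = hour 15.
After its own release at hour 1, lecture review can start at hour 1 and finishes at hour 3.
Flashcard drill cannot start until lecture review (finishes hour 3); the problem set (finishes hour 6). The controlling bound is hour 6, so flashcard drill finishes at 6 + 4 = hour 10.
The practice exam cannot begin until flashcard drill (finishes hour 10). It runs from hour 10 to 10 + 1 = hour 11.
Final review cannot begin until the practice exam (finishes hour 11). It runs from hour 11 to 11 + 5 = hour 16.
Group study has to wait for the practice exam (finishes hour 11, plus 2-hour gap → hour 13); lecture review (finishes hour 3). The latest of these is hour 13, so group study runs hour 13 to 13 + 5 = hour 18.
Every task is finished by hour 18, which is no later than the deadline of 20, so the schedule is feasible.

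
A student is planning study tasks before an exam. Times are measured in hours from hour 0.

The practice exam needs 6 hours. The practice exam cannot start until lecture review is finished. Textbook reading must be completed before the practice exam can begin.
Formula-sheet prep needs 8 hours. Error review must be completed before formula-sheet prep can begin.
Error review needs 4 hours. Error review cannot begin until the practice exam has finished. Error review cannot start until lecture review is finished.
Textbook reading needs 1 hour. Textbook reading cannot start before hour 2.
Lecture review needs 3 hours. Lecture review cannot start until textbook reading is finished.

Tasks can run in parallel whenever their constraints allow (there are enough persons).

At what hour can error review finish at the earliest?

16

After its own release at hour 2, textbook reading can start at hour 2 and finishes at hour 3.
After textbook reading (finishes hour 3), lecture review can start at hour 3 and finishes at hour 6.
The practice exam needs all of lecture review (finishes hour 6); textbook reading (finishes hour 3). That puts its earliest start at hour 6; it finishes at 6 + 6 = hour 12.
Error review has to wait for the practice exam (finishes hour 12); lecture review (finishes hour 6). The latest of these is hour 12, so error review runs hour 12 to 12 + 4 = hour 16.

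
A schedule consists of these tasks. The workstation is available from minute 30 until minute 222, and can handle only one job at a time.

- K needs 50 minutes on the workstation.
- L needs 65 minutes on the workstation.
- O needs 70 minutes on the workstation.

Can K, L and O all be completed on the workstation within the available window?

Yes

The workstation window is 222 − 30 = 192 minutes.
Running back to back, the jobs need 50 + 65 + 70 = 185 minutes on the workstation.
Since 185 ≤ 192, they fit within the window.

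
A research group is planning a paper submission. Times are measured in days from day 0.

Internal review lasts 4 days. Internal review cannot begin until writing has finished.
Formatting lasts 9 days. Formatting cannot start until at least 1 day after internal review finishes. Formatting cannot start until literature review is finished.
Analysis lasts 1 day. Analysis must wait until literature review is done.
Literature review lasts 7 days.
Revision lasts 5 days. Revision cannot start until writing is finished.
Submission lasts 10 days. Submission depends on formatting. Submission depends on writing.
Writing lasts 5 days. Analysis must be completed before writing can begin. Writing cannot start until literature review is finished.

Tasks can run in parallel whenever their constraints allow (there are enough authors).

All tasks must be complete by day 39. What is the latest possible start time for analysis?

Submission must finish by day 39; it takes 10 days, so it must start by 39 − 10 = day 29.
Formatting has to be done before submission (must start by day 29). That means finishing by day 29, i.e. starting by 29 − 9 = day 20.
Since formatting (must start by day 20, minus 1-day gap → day 19) depends on it, internal review must finish by day 19. Backing off its 4-day duration gives a latest start of day 15.
Revision must finish by day 39; it takes 5 days, so it must start by 39 − 5 = day 34.
Writing must finish in time for internal review (must start by day 15); revision (must start by day 34); submission (must start by day 29). The tightest is day 15, so writing must start by 15 − 5 = day 10.
Analysis feeds into writing (must start by day 10); so analysis must finish by day 10 and therefore start by day 9.

9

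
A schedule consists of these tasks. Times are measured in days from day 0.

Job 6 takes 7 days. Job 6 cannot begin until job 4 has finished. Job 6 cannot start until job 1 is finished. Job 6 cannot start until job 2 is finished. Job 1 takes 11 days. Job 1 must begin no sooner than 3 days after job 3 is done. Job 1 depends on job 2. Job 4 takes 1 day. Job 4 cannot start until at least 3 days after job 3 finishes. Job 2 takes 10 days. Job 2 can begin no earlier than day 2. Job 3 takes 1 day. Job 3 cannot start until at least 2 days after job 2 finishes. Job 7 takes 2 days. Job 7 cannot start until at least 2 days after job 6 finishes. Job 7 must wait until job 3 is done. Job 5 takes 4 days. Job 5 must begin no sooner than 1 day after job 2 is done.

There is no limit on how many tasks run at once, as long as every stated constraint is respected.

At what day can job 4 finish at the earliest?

Job 2 waits on its own release at day 2, so it starts at day 2 and finishes at 2 + 10 = day 12.
After job 2 (finishes day 12, plus 2-day gap → day 14), job 3 can start at day 14 and finishes at day 15.
After job 3 (finishes day 15, plus 3-day gap → day 18), job 4 can start at day 18 and finishes at day 19.

19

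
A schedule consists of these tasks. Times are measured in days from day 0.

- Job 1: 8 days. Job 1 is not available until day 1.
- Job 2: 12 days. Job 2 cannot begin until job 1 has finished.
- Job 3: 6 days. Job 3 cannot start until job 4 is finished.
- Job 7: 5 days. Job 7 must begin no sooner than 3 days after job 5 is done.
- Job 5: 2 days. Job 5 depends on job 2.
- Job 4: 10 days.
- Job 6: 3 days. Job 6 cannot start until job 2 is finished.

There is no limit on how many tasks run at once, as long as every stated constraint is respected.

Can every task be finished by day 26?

No

Nothing blocks job 4, so it runs from day 0 to day 10.
After job 4 (finishes day 10), job 3 can start at day 10 and finishes at day 16.
After its own release at day 1, job 1 can start at day 1 and finishes at day 9.
Job 2 cannot begin until job 1 (finishes day 9). It runs from day 9 to 9 + 12 = day 21.
Job 6 cannot begin until job 2 (finishes day 21). It runs from day 21 to 21 + 3 = day 24.
Job 5 waits on job 2 (finishes day 21), so it starts at day 21 and finishes at 21 + 2 = day 23.
After job 5 (finishes day 23, plus 3-day gap → day 26), job 7 can start at day 26 and finishes at day 31.
The earliest everything can be done is day 31, which is after the deadline of 26, so it is not possible.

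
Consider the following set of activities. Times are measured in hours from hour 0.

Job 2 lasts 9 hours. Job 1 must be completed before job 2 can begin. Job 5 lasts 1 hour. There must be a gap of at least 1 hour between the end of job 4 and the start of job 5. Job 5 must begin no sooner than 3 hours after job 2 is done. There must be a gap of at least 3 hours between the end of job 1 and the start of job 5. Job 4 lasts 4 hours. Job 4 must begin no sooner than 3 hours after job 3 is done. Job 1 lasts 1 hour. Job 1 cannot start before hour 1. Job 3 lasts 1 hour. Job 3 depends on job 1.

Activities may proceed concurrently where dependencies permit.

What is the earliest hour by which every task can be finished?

After its own release at hour 1, job 1 can start at hour 1 and finishes at hour 2.
After job 1 (finishes hour 2), job 3 can start at hour 2 and finishes at hour 3.
Job 4 cannot begin until job 3 (finishes hour 3, plus 3-hour gap → hour 6). It runs from hour 6 to 6 + 4 = hour 10.
After job 1 (finishes hour 2), job 2 can start at hour 2 and finishes at hour 11.
Job 5 has to wait for job 4 (finishes hour 10, plus 1-hour gap → hour 11); job 2 (finishes hour 11, plus 3-hour gap → hour 14); job 1 (finishes hour 2, plus 3-hour gap → hour 5). The latest of these is hour 14, so job 5 runs hour 14 to 14 + 1 = hour 15.
All tasks are finished once the last one completes. Finish times: Job 1 at 2, Job 2 at 11, Job 3 at 3, Job 4 at 10, Job 5 at 15. The latest is hour 15.

15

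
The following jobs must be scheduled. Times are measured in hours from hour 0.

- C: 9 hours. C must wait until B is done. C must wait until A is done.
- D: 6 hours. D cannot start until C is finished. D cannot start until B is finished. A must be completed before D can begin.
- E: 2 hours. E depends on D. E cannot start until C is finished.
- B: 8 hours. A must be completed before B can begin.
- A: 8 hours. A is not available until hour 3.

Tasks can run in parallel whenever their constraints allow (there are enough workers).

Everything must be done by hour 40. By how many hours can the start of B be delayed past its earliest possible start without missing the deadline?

A waits on its own release at hour 3, so it starts at hour 3 and finishes at 3 + 8 = hour 11.
B cannot begin until A (finishes hour 11). It runs from hour 11 to 11 + 8 = hour 19.

Working backward from the deadline:
E has no dependents, so it just needs to finish by hour 40. Starting by 40 − 2 = hour 38 achieves that.
Since E (must start by hour 38) depends on it, D must finish by hour 38. Backing off its 6-hour duration gives a latest start of hour 32.
For C: D (must start by hour 32); E (must start by hour 38). The most restrictive is hour 32; with a 9-hour duration, C must start by hour 23.
B feeds C (must start by hour 23); D (must start by hour 32). Taking the minimum, B must finish by hour 23 and start by 23 − 8 = hour 15.
So B can start as early as hour 11 and as late as hour 15, giving 15 − 11 = 4 hours of slack.

4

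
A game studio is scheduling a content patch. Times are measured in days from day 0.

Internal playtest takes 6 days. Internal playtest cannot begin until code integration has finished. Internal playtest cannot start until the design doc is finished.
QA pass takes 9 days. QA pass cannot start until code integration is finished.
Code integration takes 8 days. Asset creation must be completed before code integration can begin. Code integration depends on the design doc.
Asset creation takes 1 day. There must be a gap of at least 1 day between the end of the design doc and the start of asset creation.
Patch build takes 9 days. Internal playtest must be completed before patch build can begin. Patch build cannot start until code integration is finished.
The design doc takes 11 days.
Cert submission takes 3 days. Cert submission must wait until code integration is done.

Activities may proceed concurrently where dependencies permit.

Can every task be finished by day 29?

No

The design doc has no prerequisites, so it starts at day 0 and finishes at day 11.
Asset creation cannot begin until the design doc (finishes day 11, plus 1-day gap → day 12). It runs from day 12 to 12 + 1 = day 13.
Code integration has to wait for asset creation (finishes day 13); the design doc (finishes day 11). The latest of these is day 13, so code integration runs day 13 to 13 + 8 = day 21.
After code integration (finishes day 21), cert submission can start at day 21 and finishes at day 24.
QA pass waits on code integration (finishes day 21), so it starts at day 21 and finishes at 21 + 9 = day 30.
For internal playtest: code integration (finishes day 21); the design doc (finishes day 11). Taking the maximum gives a start of day 21, and it finishes at 21 + 6 = day 27.
Patch build cannot start until internal playtest (finishes day 27); code integration (finishes day 21). The controlling bound is day 27, so patch build finishes at 27 + 9 = day 36.
The earliest everything can be done is day 36, which is after the deadline of 29, so it is not possible.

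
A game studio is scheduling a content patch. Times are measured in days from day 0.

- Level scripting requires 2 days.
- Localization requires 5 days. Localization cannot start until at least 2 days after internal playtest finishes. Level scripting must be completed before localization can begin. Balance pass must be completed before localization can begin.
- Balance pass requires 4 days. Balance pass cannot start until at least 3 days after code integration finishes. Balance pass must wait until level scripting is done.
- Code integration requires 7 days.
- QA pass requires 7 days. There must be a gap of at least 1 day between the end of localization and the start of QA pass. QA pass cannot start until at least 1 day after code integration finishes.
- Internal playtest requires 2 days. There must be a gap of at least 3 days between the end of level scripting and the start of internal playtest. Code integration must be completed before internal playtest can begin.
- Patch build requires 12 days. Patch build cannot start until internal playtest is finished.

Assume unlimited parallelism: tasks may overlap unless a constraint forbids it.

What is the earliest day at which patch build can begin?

Code integration can start immediately at day 0; it finishes at day 7.
Nothing blocks level scripting, so it runs from day 0 to day 2.
Internal playtest needs all of level scripting (finishes day 2, plus 3-day gap → day 5); code integration (finishes day 7). That puts its earliest start at day 7; it finishes at 7 + 2 = day 9.
Patch build waits on internal playtest (finishes day 9), so the earliest it can start is day 9.

9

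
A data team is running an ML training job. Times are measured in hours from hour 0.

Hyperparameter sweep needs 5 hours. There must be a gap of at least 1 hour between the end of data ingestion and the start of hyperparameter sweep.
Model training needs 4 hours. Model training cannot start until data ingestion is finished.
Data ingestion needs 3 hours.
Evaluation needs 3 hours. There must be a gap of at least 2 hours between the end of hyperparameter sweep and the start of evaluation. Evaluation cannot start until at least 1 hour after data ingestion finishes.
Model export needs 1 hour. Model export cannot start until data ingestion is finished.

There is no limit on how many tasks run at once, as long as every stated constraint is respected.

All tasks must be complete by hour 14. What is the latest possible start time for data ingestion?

To finish by hour 14, evaluation (duration 3) must start no later than hour 11.
Hyperparameter sweep must finish before evaluation (must start by hour 11, minus 2-hour gap → hour 9). With a 5-hour duration, hyperparameter sweep must start by 9 − 5 = hour 4.
To finish by hour 14, model training (duration 4) must start no later than hour 10.
To finish by hour 14, model export (duration 1) must start no later than hour 13.
Data ingestion must finish in time for hyperparameter sweep (must start by hour 4, minus 1-hour gap → hour 3); model training (must start by hour 10); evaluation (must start by hour 11, minus 1-hour gap → hour 10); model export (must start by hour 13). The tightest is hour 3, so data ingestion must start by 3 − 3 = hour 0.

0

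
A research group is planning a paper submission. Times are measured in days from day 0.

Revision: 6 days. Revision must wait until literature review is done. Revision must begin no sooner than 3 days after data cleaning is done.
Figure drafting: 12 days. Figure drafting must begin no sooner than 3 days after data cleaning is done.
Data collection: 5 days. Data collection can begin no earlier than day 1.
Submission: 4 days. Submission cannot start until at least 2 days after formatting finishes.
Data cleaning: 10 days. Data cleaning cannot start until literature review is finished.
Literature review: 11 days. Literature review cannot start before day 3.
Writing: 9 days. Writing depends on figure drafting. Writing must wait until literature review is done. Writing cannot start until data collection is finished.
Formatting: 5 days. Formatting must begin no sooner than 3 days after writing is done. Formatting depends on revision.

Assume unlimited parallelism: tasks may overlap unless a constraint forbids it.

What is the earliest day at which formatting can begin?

51

Data collection waits on its own release at day 1, so it starts at day 1 and finishes at 1 + 5 = day 6.
Literature review waits on its own release at day 3, so it starts at day 3 and finishes at 3 + 11 = day 14.
Data cleaning cannot begin until literature review (finishes day 14). It runs from day 14 to 14 + 10 = day 24.
Revision cannot start until literature review (finishes day 14); data cleaning (finishes day 24, plus 3-day gap → day 27). The controlling bound is day 27, so revision finishes at 27 + 6 = day 33.
After data cleaning (finishes day 24, plus 3-day gap → day 27), figure drafting can start at day 27 and finishes at day 39.
Writing needs all of figure drafting (finishes day 39); literature review (finishes day 14); data collection (finishes day 6). That puts its earliest start at day 39; it finishes at 39 + 9 = day 48.
Formatting waits on writing (finishes day 48, plus 3-day gap → day 51); revision (finishes day 33). The latest of these is day 51, which is the earliest formatting can start.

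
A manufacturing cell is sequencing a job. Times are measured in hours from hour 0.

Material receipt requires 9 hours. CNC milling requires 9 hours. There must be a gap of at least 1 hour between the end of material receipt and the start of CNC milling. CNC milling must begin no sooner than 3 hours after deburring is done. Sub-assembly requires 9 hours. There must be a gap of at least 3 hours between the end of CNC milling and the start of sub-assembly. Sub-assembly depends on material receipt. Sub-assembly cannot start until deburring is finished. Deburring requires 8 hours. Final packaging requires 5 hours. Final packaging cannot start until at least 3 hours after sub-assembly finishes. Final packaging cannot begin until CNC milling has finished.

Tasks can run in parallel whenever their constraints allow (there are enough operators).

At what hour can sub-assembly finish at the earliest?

Nothing blocks deburring, so it runs from hour 0 to hour 8.
Nothing blocks material receipt, so it runs from hour 0 to hour 9.
For CNC milling: material receipt (finishes hour 9, plus 1-hour gap → hour 10); deburring (finishes hour 8, plus 3-hour gap → hour 11). Taking the maximum gives a start of hour 11, and it finishes at 11 + 9 = hour 20.
Sub-assembly has to wait for CNC milling (finishes hour 20, plus 3-hour gap → hour 23); material receipt (finishes hour 9); deburring (finishes hour 8). The latest of these is hour 23, so sub-assembly runs hour 23 to 23 + 9 = hour 32.

32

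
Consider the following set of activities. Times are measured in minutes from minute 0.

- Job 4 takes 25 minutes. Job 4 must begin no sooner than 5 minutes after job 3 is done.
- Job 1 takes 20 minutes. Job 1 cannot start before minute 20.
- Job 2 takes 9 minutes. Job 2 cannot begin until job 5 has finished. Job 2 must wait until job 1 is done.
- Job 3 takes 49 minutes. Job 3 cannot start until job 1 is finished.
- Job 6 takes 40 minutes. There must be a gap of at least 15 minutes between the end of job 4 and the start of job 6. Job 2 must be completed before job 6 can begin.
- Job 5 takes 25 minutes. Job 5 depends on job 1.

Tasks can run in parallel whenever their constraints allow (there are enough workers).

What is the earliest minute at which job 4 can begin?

After its own release at minute 20, job 1 can start at minute 20 and finishes at minute 40.
Job 3 cannot begin until job 1 (finishes minute 40). It runs from minute 40 to 40 + 49 = minute 89.
Job 4 waits on job 3 (finishes minute 89, plus 5-minute gap → minute 94), so the earliest it can start is minute 94.

94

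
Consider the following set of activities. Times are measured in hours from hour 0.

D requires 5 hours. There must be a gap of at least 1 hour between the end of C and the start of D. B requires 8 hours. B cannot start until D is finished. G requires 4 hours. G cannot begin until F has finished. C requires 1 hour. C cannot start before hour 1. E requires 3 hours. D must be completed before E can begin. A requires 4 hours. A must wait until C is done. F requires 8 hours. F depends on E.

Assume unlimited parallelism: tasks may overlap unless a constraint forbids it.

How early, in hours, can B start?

8

C cannot begin until its own release at hour 1. It runs from hour 1 to 1 + 1 = hour 2.
After C (finishes hour 2, plus 1-hour gap → hour 3), D can start at hour 3 and finishes at hour 8.
B waits on D (finishes hour 8), so the earliest it can start is hour 8.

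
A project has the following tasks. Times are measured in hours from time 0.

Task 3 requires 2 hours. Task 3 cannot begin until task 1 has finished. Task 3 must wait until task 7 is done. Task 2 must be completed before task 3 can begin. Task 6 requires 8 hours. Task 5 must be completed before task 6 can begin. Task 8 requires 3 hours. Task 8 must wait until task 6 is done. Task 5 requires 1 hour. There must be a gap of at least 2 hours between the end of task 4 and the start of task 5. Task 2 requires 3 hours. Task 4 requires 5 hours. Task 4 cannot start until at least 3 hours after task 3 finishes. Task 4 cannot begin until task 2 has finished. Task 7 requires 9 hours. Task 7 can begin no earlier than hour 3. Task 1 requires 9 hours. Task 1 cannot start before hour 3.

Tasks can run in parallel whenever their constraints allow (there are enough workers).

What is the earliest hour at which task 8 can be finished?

36

Task 7 cannot begin until its own release at hour 3. It runs from hour 3 to 3 + 9 = hour 12.
Nothing blocks task 2, so it runs from hour 0 to hour 3.
After its own release at hour 3, task 1 can start at hour 3 and finishes at hour 12.
Task 3 has to wait for task 1 (finishes hour 12); task 7 (finishes hour 12); task 2 (finishes hour 3). The latest of these is hour 12, so task 3 runs hour 12 to 12 + 2 = hour 14.
Task 4 has to wait for task 3 (finishes hour 14, plus 3-hour gap → hour 17); task 2 (finishes hour 3). The latest of these is hour 17, so task 4 runs hour 17 to 17 + 5 = hour 22.
After task 4 (finishes hour 22, plus 2-hour gap → hour 24), task 5 can start at hour 24 and finishes at hour 25.
Task 6 cannot begin until task 5 (finishes hour 25). It runs from hour 25 to 25 + 8 = hour 33.
Task 8 waits on task 6 (finishes hour 33), so it starts at hour 33 and finishes at 33 + 3 = hour 36.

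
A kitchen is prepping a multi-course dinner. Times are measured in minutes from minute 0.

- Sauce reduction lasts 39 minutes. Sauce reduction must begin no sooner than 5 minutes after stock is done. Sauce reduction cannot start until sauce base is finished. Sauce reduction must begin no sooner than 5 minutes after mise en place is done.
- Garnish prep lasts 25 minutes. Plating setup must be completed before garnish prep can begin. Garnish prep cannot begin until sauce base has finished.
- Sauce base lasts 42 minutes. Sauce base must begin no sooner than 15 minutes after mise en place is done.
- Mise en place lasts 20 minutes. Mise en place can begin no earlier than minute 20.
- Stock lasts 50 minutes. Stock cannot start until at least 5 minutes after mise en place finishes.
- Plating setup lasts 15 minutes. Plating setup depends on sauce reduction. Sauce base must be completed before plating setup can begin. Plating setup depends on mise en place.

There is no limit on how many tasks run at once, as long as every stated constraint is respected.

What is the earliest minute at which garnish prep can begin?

Mise en place waits on its own release at minute 20, so it starts at minute 20 and finishes at 20 + 20 = minute 40.
Sauce base cannot begin until mise en place (finishes minute 40, plus 15-minute gap → minute 55). It runs from minute 55 to 55 + 42 = minute 97.
Stock waits on mise en place (finishes minute 40, plus 5-minute gap → minute 45), so it starts at minute 45 and finishes at 45 + 50 = minute 95.
Sauce reduction needs all of stock (finishes minute 95, plus 5-minute gap → minute 100); sauce base (finishes minute 97); mise en place (finishes minute 40, plus 5-minute gap → minute 45). That puts its earliest start at minute 100; it finishes at 100 + 39 = minute 139.
Plating setup cannot start until sauce reduction (finishes minute 139); sauce base (finishes minute 97); mise en place (finishes minute 40). The controlling bound is minute 139, so plating setup finishes at 139 + 15 = minute 154.
Garnish prep waits on plating setup (finishes minute 154); sauce base (finishes minute 97). The latest of these is minute 154, which is the earliest garnish prep can start.

154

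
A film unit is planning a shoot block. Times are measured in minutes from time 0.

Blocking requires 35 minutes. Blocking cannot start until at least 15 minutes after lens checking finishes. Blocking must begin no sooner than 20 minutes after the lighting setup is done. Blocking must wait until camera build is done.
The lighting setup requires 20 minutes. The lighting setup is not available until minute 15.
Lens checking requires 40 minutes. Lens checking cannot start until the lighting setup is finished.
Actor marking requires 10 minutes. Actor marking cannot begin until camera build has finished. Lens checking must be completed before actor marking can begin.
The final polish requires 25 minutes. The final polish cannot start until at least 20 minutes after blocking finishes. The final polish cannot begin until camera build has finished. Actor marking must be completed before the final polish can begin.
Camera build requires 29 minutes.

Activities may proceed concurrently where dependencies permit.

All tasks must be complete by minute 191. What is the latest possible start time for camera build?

Nothing follows the final polish; the deadline of minute 191 is its only limit. It must start by 191 − 25 = minute 166.
Since the final polish (must start by minute 166, minus 20-minute gap → minute 146) depends on it, blocking must finish by minute 146. Backing off its 35-minute duration gives a latest start of minute 111.
Actor marking feeds into the final polish (must start by minute 166); so actor marking must finish by minute 166 and therefore start by minute 156.
Camera build feeds blocking (must start by minute 111); actor marking (must start by minute 156); the final polish (must start by minute 166). Taking the minimum, camera build must finish by minute 111 and start by 111 − 29 = minute 82.

82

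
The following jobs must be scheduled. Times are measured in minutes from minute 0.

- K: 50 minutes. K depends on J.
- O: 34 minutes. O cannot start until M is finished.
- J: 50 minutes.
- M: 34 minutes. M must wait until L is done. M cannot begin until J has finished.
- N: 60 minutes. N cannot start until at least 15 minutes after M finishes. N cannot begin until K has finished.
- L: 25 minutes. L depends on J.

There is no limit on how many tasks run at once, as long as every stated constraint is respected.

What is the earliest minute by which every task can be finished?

J can start immediately at minute 0; it finishes at minute 50.
After J (finishes minute 50), L can start at minute 50 and finishes at minute 75.
For M: L (finishes minute 75); J (finishes minute 50). Taking the maximum gives a start of minute 75, and it finishes at 75 + 34 = minute 109.
After M (finishes minute 109), O can start at minute 109 and finishes at minute 143.
After J (finishes minute 50), K can start at minute 50 and finishes at minute 100.
N needs all of M (finishes minute 109, plus 15-minute gap → minute 124); K (finishes minute 100). That puts its earliest start at minute 124; it finishes at 124 + 60 = minute 184.
All tasks are finished once the last one completes. Finish times: J at 50, K at 100, L at 75, M at 109, N at 184, O at 143. The latest is minute 184.

184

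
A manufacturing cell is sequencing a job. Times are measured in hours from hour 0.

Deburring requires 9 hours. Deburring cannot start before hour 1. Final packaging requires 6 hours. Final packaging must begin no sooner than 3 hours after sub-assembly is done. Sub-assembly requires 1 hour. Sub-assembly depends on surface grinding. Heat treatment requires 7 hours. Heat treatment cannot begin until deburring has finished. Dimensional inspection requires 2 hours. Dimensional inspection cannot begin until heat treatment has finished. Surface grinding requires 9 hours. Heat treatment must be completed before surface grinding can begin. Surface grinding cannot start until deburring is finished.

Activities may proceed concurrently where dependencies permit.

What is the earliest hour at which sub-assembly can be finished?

27

Deburring waits on its own release at hour 1, so it starts at hour 1 and finishes at 1 + 9 = hour 10.
Heat treatment cannot begin until deburring (finishes hour 10). It runs from hour 10 to 10 + 7 = hour 17.
Surface grinding has to wait for heat treatment (finishes hour 17); deburring (finishes hour 10). The latest of these is hour 17, so surface grinding runs hour 17 to 17 + 9 = hour 26.
Sub-assembly cannot begin until surface grinding (finishes hour 26). It runs from hour 26 to 26 + 1 = hour 27.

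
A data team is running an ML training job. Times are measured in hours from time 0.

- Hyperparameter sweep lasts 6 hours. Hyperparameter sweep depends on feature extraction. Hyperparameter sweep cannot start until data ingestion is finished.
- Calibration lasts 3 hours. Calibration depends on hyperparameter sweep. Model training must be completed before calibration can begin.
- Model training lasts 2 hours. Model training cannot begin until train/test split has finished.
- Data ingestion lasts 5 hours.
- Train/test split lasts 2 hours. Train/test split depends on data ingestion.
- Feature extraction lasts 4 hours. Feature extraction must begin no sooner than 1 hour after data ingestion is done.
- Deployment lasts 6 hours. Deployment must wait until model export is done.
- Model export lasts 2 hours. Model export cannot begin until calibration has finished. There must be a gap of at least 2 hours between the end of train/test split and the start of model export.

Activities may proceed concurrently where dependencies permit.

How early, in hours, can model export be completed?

Nothing blocks data ingestion, so it runs from hour 0 to hour 5.
Train/test split waits on data ingestion (finishes hour 5), so it starts at hour 5 and finishes at 5 + 2 = hour 7.
Model training waits on train/test split (finishes hour 7), so it starts at hour 7 and finishes at 7 + 2 = hour 9.
Feature extraction waits on data ingestion (finishes hour 5, plus 1-hour gap → hour 6), so it starts at hour 6 and finishes at 6 + 4 = hour 10.
Hyperparameter sweep cannot start until feature extraction (finishes hour 10); data ingestion (finishes hour 5). The controlling bound is hour 10, so hyperparameter sweep finishes at 10 + 6 = hour 16.
Calibration cannot start until hyperparameter sweep (finishes hour 16); model training (finishes hour 9). The controlling bound is hour 16, so calibration finishes at 16 + 3 = hour 19.
Model export has to wait for calibration (finishes hour 19); train/test split (finishes hour 7, plus 2-hour gap → hour 9). The latest of these is hour 19, so model export runs hour 19 to 19 + 2 = hour 21.

21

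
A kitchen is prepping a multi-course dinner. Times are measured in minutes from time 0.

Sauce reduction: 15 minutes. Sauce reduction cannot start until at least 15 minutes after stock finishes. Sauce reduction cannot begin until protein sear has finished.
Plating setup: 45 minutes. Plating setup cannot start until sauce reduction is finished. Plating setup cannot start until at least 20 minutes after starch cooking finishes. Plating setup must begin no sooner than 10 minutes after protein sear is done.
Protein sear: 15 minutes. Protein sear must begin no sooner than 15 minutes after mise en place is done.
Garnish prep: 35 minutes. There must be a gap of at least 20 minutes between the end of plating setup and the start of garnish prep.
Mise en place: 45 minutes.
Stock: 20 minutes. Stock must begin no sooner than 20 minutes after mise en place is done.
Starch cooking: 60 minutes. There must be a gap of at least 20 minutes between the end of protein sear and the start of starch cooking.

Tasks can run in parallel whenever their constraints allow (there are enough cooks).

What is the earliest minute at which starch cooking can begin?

95

Mise en place has no prerequisites, so it starts at minute 0 and finishes at minute 45.
After mise en place (finishes minute 45, plus 15-minute gap → minute 60), protein sear can start at minute 60 and finishes at minute 75.
Starch cooking waits on protein sear (finishes minute 75, plus 20-minute gap → minute 95), so the earliest it can start is minute 95.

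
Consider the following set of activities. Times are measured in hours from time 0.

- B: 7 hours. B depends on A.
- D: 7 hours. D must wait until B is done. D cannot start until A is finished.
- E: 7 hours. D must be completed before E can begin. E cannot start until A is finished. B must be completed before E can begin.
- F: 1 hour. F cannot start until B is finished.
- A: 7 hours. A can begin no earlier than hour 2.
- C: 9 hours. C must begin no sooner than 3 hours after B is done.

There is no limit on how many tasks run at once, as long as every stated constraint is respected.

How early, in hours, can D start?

After its own release at hour 2, A can start at hour 2 and finishes at hour 9.
After A (finishes hour 9), B can start at hour 9 and finishes at hour 16.
D waits on B (finishes hour 16); A (finishes hour 9). The latest of these is hour 16, which is the earliest D can start.

16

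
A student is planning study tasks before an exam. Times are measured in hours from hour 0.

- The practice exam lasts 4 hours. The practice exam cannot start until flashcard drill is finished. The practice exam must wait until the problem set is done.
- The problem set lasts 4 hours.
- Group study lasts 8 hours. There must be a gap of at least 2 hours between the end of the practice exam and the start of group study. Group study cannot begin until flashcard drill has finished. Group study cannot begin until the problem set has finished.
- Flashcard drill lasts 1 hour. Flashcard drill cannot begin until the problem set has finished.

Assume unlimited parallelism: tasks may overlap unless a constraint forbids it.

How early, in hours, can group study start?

The problem set has no prerequisites, so it starts at hour 0 and finishes at hour 4.
After the problem set (finishes hour 4), flashcard drill can start at hour 4 and finishes at hour 5.
The practice exam needs all of flashcard drill (finishes hour 5); the problem set (finishes hour 4). That puts its earliest start at hour 5; it finishes at 5 + 4 = hour 9.
Group study waits on the practice exam (finishes hour 9, plus 2-hour gap → hour 11); flashcard drill (finishes hour 5); the problem set (finishes hour 4). The latest of these is hour 11, which is the earliest group study can start.

11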